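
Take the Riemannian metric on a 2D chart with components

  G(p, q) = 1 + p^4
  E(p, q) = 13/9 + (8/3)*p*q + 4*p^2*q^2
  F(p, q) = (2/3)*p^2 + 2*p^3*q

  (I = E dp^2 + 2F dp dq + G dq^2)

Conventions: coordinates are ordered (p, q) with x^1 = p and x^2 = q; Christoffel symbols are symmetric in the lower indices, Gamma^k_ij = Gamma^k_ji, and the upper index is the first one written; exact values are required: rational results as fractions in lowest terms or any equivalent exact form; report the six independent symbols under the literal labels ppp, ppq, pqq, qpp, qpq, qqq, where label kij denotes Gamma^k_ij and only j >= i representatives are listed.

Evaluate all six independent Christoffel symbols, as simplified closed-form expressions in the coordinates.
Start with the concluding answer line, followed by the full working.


Answer: Gamma_ppp = (36*p*q^2 + 12*q)/(9*p^4 + 36*p^2*q^2 + 24*p*q + 13), Gamma_ppq = (36*p^2*q + 12*p)/(9*p^4 + 36*p^2*q^2 + 24*p*q + 13), Gamma_pqq = 0, Gamma_qpp = 18*p^2*q/(9*p^4 + 36*p^2*q^2 + 24*p*q + 13), Gamma_qpq = 18*p^3/(9*p^4 + 36*p^2*q^2 + 24*p*q + 13), Gamma_qqq = 0

E = 13/9 + (8/3)*p*q + 4*p^2*q^2; F = (2/3)*p^2 + 2*p^3*q; G = 1 + p^4
Gamma^k_ij = (1/2) g^{kl} (d_i g_jl + d_j g_il - d_l g_ij), with g^inv = (1/(EG-F^2)) [[G, -F], [-F, E]]
first partials: E_p = (8/3)*q + 8*p*q^2, E_q = (8/3)*p + 8*p^2*q, F_p = (4/3)*p + 6*p^2*q, F_q = 2*p^3, G_p = 4*p^3, G_q = 0
D = EG - F^2 = 13/9 + (8/3)*p*q + 4*p^2*q^2 + p^4
expanded: Gamma^p_pp = (G E_p - 2F F_p + F E_q)/(2D), Gamma^p_pq = (G E_q - F G_p)/(2D), Gamma^p_qq = (2G F_q - G G_p - F G_q)/(2D), Gamma^q_pp = (2E F_p - E E_q - F E_p)/(2D), Gamma^q_pq = (E G_p - F E_q)/(2D), Gamma^q_qq = (E G_q - 2F F_q + F G_p)/(2D); substitute and cancel common factors


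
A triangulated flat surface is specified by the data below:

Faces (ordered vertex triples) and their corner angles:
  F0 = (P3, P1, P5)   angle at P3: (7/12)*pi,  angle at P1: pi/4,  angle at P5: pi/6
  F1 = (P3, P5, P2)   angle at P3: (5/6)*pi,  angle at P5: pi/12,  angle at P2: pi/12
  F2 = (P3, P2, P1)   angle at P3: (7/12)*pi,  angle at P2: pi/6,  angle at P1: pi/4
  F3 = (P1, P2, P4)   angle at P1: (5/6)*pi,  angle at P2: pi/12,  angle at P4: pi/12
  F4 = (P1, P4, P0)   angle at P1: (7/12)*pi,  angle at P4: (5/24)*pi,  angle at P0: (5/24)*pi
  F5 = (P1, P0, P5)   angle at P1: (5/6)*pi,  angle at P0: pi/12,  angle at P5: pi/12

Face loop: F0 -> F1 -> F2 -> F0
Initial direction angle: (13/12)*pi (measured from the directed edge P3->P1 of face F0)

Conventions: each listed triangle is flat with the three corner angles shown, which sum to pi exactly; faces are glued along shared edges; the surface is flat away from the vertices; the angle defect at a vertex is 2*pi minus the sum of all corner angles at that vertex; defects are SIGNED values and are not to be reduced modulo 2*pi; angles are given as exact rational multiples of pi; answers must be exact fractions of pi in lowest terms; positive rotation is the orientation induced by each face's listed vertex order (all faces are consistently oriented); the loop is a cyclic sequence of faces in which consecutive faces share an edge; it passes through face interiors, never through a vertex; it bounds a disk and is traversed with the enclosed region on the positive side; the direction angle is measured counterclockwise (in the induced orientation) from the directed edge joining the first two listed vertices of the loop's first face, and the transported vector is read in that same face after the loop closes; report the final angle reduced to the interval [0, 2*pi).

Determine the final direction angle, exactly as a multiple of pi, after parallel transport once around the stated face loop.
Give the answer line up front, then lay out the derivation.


Answer: final direction angle = (13/12)*pi

enclosed vertex P3: corner angles sum to 2*pi, defect = 2*pi - 2*pi = 0
summing the enclosed defects onto the initial angle, mod 2*pi in the induced orientation:
final angle = (13/12)*pi + 0 = (13/12)*pi (mod 2*pi)


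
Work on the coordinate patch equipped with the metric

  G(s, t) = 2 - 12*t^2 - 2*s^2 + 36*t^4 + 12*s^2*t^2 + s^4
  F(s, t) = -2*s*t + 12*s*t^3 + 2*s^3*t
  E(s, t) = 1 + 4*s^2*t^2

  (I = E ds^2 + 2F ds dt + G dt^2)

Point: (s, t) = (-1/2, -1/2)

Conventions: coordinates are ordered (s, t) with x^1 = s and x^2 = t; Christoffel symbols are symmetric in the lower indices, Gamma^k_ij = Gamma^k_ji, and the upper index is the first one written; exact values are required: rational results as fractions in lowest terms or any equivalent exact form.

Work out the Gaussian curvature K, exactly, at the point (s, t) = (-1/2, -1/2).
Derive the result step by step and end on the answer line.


E = 5/4, F = 3/8, G = 25/16, EG - F^2 = 29/16 at the point
E_s = -1, E_t = -1, F_s = -5/4, F_t = -15/4, G_s = -3/2, G_t = -9
E_tt = 2, F_st = 17/2, G_ss = 5
The intrinsic route: Brioschi's K = (det M1 - det M2)/(EG - F^2)^2.
M1 = [[-E_tt/2 + F_st - G_ss/2, E_s/2, F_s - E_t/2], [F_t - G_s/2, E, F], [G_t/2, F, G]] = [[5, -1/2, -3/4], [-3, 5/4, 3/8], [-9/2, 3/8, 25/16]]; det M1 = 67/16
M2 = [[0, E_t/2, G_s/2], [E_t/2, E, F], [G_s/2, F, G]] = [[0, -1/2, -3/4], [-1/2, 5/4, 3/8], [-3/4, 3/8, 25/16]]; det M2 = -13/16
det M1 - det M2 = 5; K = 5 / (29/16)^2 = 1280/841

Answer: K = 1280/841


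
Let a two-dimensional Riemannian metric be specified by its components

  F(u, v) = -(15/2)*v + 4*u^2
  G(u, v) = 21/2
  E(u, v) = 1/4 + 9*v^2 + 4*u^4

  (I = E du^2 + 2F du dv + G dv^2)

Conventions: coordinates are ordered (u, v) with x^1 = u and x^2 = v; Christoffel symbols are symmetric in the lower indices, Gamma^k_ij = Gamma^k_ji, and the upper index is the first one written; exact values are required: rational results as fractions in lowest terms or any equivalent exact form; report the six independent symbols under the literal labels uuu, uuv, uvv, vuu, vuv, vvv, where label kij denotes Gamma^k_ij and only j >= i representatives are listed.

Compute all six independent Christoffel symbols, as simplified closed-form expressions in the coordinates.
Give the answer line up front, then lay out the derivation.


Answer: Gamma_uuu = (416*u^3 + 288*u^2*v + 480*u*v - 540*v^2)/(208*u^4 + 480*u^2*v + 306*v^2 + 21), Gamma_uuv = 756*v/(208*u^4 + 480*u^2*v + 306*v^2 + 21), Gamma_uvv = -630/(208*u^4 + 480*u^2*v + 306*v^2 + 21), Gamma_vuu = (-288*u^4*v + 480*u^3*v + 576*u*v^2 + 16*u - 648*v^3 - 18*v)/(208*u^4 + 480*u^2*v + 306*v^2 + 21), Gamma_vuv = (-288*u^2*v + 540*v^2)/(208*u^4 + 480*u^2*v + 306*v^2 + 21), Gamma_vvv = (240*u^2 - 450*v)/(208*u^4 + 480*u^2*v + 306*v^2 + 21)

E = 1/4 + 9*v^2 + 4*u^4; F = -(15/2)*v + 4*u^2; G = 21/2
Gamma^k_ij = (1/2) g^{kl} (d_i g_jl + d_j g_il - d_l g_ij), with g^inv = (1/(EG-F^2)) [[G, -F], [-F, E]]
first partials: E_u = 16*u^3, E_v = 18*v, F_u = 8*u, F_v = -15/2, G_u = 0, G_v = 0
D = EG - F^2 = 21/8 + (153/4)*v^2 + 60*u^2*v + 26*u^4
expanded: Gamma^u_uu = (G E_u - 2F F_u + F E_v)/(2D), Gamma^u_uv = (G E_v - F G_u)/(2D), Gamma^u_vv = (2G F_v - G G_u - F G_v)/(2D), Gamma^v_uu = (2E F_u - E E_v - F E_u)/(2D), Gamma^v_uv = (E G_u - F E_v)/(2D), Gamma^v_vv = (E G_v - 2F F_v + F G_u)/(2D); substitute and cancel common factors


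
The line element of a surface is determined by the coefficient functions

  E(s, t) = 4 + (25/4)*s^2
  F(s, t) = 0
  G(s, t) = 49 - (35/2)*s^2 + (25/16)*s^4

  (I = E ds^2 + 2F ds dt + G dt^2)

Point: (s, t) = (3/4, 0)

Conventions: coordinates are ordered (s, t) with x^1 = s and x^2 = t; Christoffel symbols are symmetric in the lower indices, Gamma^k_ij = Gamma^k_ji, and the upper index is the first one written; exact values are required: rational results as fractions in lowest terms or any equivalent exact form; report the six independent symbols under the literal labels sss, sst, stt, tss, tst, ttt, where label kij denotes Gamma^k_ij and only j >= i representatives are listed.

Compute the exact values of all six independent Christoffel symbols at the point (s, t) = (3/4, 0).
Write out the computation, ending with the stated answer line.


E = 481/64, F = 0, G = 162409/4096 at the point
E_s = 75/8, E_t = 0, F_s = 0, F_t = 0, G_s = -6045/256, G_t = 0
EG - F^2 = 78118729/262144;  g^inv = (262144/78118729) * [[162409/4096, 0], [0, 481/64]]
first-kind symbols [ij,l] = (1/2)(d_i g_jl + d_j g_il - d_l g_ij): [ss,s] = E_s/2 = 75/16, [ss,t] = F_s - E_t/2 = 0, [st,s] = E_t/2 = 0, [st,t] = G_s/2 = -6045/512, [tt,s] = F_t - G_s/2 = 6045/512, [tt,t] = G_t/2 = 0
Gamma^s_ij = (G*[ij,s] - F*[ij,t])/(EG - F^2), Gamma^t_ij = (E*[ij,t] - F*[ij,s])/(EG - F^2)

Answer: Gamma_sss = 300/481, Gamma_sst = 0, Gamma_stt = 465/296, Gamma_tss = 0, Gamma_tst = -120/403, Gamma_ttt = 0


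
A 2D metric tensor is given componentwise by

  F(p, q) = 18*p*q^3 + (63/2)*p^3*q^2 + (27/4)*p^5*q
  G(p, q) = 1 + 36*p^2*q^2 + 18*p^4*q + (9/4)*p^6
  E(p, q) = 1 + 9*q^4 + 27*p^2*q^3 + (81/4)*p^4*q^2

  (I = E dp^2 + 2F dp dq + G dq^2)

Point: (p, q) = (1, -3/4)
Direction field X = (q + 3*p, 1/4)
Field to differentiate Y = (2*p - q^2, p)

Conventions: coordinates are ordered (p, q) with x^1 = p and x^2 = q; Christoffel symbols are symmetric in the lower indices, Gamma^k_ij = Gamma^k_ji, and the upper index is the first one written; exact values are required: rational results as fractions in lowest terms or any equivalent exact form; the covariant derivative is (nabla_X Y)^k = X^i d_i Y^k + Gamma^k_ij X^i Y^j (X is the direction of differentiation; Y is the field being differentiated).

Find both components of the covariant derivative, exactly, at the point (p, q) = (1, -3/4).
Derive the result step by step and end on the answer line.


E = 985/256, F = 81/16, G = 10 at the point
E_p = 729/32, E_q = 0, F_p = 81/4, F_q = -81/8, G_p = 0, G_q = -36
EG - F^2 = 3289/256;  g^inv = (256/3289) * [[10, -81/16], [-81/16, 985/256]]
first-kind symbols [ij,l] = (1/2)(d_i g_jl + d_j g_il - d_l g_ij): [pp,p] = E_p/2 = 729/64, [pp,q] = F_p - E_q/2 = 81/4, [pq,p] = E_q/2 = 0, [pq,q] = G_p/2 = 0, [qq,p] = F_q - G_p/2 = -81/8, [qq,q] = G_q/2 = -18
Gamma^p_ij = (G*[ij,p] - F*[ij,q])/(EG - F^2), Gamma^q_ij = (E*[ij,q] - F*[ij,p])/(EG - F^2)
Gamma_ppp = 2916/3289, Gamma_ppq = 0, Gamma_pqq = -2592/3289, Gamma_qpp = 5184/3289, Gamma_qpq = 0, Gamma_qqq = -4608/3289
X = (9/4, 1/4), Y = (23/16, 1) at the point

Answer: (nabla_X Y)^p = 397077/52624, (nabla_X Y)^q = 92061/13156


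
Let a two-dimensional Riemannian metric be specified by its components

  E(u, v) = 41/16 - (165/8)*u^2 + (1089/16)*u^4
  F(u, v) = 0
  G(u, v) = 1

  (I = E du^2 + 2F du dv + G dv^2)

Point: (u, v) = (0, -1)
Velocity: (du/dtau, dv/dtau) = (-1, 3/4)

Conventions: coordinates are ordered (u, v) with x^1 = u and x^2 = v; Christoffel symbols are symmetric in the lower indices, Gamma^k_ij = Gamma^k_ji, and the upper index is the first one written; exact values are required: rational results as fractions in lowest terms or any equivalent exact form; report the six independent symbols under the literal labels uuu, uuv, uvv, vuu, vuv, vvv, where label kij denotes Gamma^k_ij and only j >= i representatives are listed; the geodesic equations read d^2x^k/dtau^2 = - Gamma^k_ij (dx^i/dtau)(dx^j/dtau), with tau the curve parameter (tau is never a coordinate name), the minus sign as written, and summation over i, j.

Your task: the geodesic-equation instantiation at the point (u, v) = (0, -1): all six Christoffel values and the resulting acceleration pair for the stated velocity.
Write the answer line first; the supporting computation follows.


Answer: Gamma_uuu = 0, Gamma_uuv = 0, Gamma_uvv = 0, Gamma_vuu = 0, Gamma_vuv = 0, Gamma_vvv = 0; accelerations (d^2u/dtau^2, d^2v/dtau^2) = (0, 0)

E = 41/16, F = 0, G = 1 at the point
E_u = 0, E_v = 0, F_u = 0, F_v = 0, G_u = 0, G_v = 0
EG - F^2 = 41/16;  g^inv = (16/41) * [[1, 0], [0, 41/16]]
first-kind symbols [ij,l] = (1/2)(d_i g_jl + d_j g_il - d_l g_ij): [uu,u] = E_u/2 = 0, [uu,v] = F_u - E_v/2 = 0, [uv,u] = E_v/2 = 0, [uv,v] = G_u/2 = 0, [vv,u] = F_v - G_u/2 = 0, [vv,v] = G_v/2 = 0
Gamma^u_ij = (G*[ij,u] - F*[ij,v])/(EG - F^2), Gamma^v_ij = (E*[ij,v] - F*[ij,u])/(EG - F^2)
Gamma_uuu = 0, Gamma_uuv = 0, Gamma_uvv = 0, Gamma_vuu = 0, Gamma_vuv = 0, Gamma_vvv = 0
d^2u/dtau^2 = -(Gamma_uuu*(-1)^2 + 2*Gamma_uuv*(-1)*(3/4) + Gamma_uvv*(3/4)^2) = 0
d^2v/dtau^2 = -(Gamma_vuu*(-1)^2 + 2*Gamma_vuv*(-1)*(3/4) + Gamma_vvv*(3/4)^2) = 0


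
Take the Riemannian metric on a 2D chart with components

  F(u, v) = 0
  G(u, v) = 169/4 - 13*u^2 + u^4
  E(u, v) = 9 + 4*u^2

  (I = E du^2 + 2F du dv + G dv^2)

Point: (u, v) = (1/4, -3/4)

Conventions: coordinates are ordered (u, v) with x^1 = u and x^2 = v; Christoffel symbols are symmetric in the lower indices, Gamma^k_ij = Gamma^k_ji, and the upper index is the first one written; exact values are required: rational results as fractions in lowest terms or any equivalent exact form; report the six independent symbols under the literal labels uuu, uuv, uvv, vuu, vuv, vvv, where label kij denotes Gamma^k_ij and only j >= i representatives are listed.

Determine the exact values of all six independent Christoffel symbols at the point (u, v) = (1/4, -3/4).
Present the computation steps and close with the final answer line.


E = 37/4, F = 0, G = 10609/256 at the point
E_u = 2, E_v = 0, F_u = 0, F_v = 0, G_u = -103/16, G_v = 0
EG - F^2 = 392533/1024;  g^inv = (1024/392533) * [[10609/256, 0], [0, 37/4]]
first-kind symbols [ij,l] = (1/2)(d_i g_jl + d_j g_il - d_l g_ij): [uu,u] = E_u/2 = 1, [uu,v] = F_u - E_v/2 = 0, [uv,u] = E_v/2 = 0, [uv,v] = G_u/2 = -103/32, [vv,u] = F_v - G_u/2 = 103/32, [vv,v] = G_v/2 = 0
Gamma^u_ij = (G*[ij,u] - F*[ij,v])/(EG - F^2), Gamma^v_ij = (E*[ij,v] - F*[ij,u])/(EG - F^2)

Answer: Gamma_uuu = 4/37, Gamma_uuv = 0, Gamma_uvv = 103/296, Gamma_vuu = 0, Gamma_vuv = -8/103, Gamma_vvv = 0


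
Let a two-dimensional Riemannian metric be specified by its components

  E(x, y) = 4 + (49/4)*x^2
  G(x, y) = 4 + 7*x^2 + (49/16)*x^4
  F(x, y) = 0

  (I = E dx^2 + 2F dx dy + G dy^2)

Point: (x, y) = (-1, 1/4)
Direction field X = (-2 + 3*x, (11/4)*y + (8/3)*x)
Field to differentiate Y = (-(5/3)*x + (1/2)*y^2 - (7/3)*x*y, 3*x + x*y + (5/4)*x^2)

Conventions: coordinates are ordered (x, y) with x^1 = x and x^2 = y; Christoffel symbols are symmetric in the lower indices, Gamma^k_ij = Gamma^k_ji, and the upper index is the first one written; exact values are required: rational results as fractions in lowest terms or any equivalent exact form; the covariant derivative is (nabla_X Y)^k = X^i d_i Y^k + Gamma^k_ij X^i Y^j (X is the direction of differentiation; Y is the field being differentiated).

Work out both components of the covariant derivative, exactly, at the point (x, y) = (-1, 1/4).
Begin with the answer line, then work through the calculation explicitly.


Answer: (nabla_X Y)^x = 134281/7488, (nabla_X Y)^y = -15875/2304

E = 65/4, F = 0, G = 225/16 at the point
E_x = -49/2, E_y = 0, F_x = 0, F_y = 0, G_x = -105/4, G_y = 0
EG - F^2 = 14625/64;  g^inv = (64/14625) * [[225/16, 0], [0, 65/4]]
first-kind symbols [ij,l] = (1/2)(d_i g_jl + d_j g_il - d_l g_ij): [xx,x] = E_x/2 = -49/4, [xx,y] = F_x - E_y/2 = 0, [xy,x] = E_y/2 = 0, [xy,y] = G_x/2 = -105/8, [yy,x] = F_y - G_x/2 = 105/8, [yy,y] = G_y/2 = 0
Gamma^x_ij = (G*[ij,x] - F*[ij,y])/(EG - F^2), Gamma^y_ij = (E*[ij,y] - F*[ij,x])/(EG - F^2)
Gamma_xxx = -49/65, Gamma_xxy = 0, Gamma_xyy = 21/26, Gamma_yxx = 0, Gamma_yxy = -14/15, Gamma_yyy = 0
X = (-5, -95/48), Y = (73/32, -2) at the point


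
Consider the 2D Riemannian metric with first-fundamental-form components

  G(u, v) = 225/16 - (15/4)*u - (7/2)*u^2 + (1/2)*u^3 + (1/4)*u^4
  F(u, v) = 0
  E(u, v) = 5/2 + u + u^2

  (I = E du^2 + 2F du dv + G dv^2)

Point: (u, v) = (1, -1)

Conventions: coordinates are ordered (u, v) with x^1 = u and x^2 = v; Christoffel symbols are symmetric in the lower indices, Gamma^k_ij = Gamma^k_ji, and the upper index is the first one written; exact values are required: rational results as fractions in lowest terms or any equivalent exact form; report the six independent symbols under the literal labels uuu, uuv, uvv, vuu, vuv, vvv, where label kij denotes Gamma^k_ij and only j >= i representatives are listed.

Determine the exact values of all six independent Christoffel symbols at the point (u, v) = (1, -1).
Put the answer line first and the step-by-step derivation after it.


Answer: Gamma_uuu = 1/3, Gamma_uuv = 0, Gamma_uvv = 11/12, Gamma_vuu = 0, Gamma_vuv = -6/11, Gamma_vvv = 0

E = 9/2, F = 0, G = 121/16 at the point
E_u = 3, E_v = 0, F_u = 0, F_v = 0, G_u = -33/4, G_v = 0
EG - F^2 = 1089/32;  g^inv = (32/1089) * [[121/16, 0], [0, 9/2]]
first-kind symbols [ij,l] = (1/2)(d_i g_jl + d_j g_il - d_l g_ij): [uu,u] = E_u/2 = 3/2, [uu,v] = F_u - E_v/2 = 0, [uv,u] = E_v/2 = 0, [uv,v] = G_u/2 = -33/8, [vv,u] = F_v - G_u/2 = 33/8, [vv,v] = G_v/2 = 0
Gamma^u_ij = (G*[ij,u] - F*[ij,v])/(EG - F^2), Gamma^v_ij = (E*[ij,v] - F*[ij,u])/(EG - F^2)


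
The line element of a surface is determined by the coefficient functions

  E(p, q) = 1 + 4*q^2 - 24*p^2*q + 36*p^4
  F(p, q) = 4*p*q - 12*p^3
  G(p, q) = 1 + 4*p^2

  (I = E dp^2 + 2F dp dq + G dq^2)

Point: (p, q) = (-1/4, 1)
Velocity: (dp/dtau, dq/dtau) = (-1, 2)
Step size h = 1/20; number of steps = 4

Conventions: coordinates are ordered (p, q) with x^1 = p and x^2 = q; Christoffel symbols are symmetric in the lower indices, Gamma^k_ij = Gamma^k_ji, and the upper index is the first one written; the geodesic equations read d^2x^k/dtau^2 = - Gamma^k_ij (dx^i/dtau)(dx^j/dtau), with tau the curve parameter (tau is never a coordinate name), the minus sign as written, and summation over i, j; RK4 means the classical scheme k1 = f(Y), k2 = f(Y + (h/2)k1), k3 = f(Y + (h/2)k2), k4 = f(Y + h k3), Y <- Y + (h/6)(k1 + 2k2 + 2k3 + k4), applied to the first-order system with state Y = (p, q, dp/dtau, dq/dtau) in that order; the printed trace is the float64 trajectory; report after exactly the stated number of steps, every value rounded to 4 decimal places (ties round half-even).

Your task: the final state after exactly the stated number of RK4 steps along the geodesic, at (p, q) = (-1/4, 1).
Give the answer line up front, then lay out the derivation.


Answer: p = -0.4174, q = 1.3881, dp/dtau = -0.7073, dq/dtau = 1.8860

f(Y) = (dp/dtau, dq/dtau, -Gamma^p_ij Y'^i Y'^j, -Gamma^q_ij Y'^i Y'^j) with the Gammas evaluated at the stage position; h = 0.050000; intermediate values shown to 6 dp
step 0: p = -0.2500, q = 1.0000, dp/dtau = -1.0000, dq/dtau = 2.0000
step 1:
  k1: at (p, q) = (-0.250000, 1.000000), (dp/dtau, dq/dtau) = (-1.000000, 2.000000); Gamma_ppp = 1.253012, Gamma_ppq = 0.835341, Gamma_pqq = 0.000000, Gamma_qpp = -0.385542, Gamma_qpq = -0.257028, Gamma_qqq = 0.000000; k1 = (-1.000000, 2.000000, 2.088353, -0.642570)
  k2: at (p, q) = (-0.275000, 1.050000), (dp/dtau, dq/dtau) = (-0.947791, 1.983936); Gamma_ppp = 1.353878, Gamma_ppq = 0.820532, Gamma_pqq = 0.000000, Gamma_qpp = -0.452321, Gamma_qpq = -0.274134, Gamma_qqq = 0.000000; k2 = (-0.947791, 1.983936, 1.869587, -0.624615)
  k3: at (p, q) = (-0.273695, 1.049598), (dp/dtau, dq/dtau) = (-0.953260, 1.984385); Gamma_ppp = 1.347407, Gamma_ppq = 0.820505, Gamma_pqq = 0.000000, Gamma_qpp = -0.447073, Gamma_qpq = -0.272246, Gamma_qqq = 0.000000; k3 = (-0.953260, 1.984385, 1.879795, -0.623721)
  k4: at (p, q) = (-0.297663, 1.099219), (dp/dtau, dq/dtau) = (-0.906010, 1.968814); Gamma_ppp = 1.440658, Gamma_ppq = 0.806649, Gamma_pqq = 0.000000, Gamma_qpp = -0.514550, Gamma_qpq = -0.288105, Gamma_qqq = 0.000000; k4 = (-0.906010, 1.968814, 1.695176, -0.605454)
  Y <- Y + (h/6)(k1 + 2k2 + 2k3 + k4): p = -0.2976, q = 1.0992, dp/dtau = -0.9060, dq/dtau = 1.9688
step 2:
  k1: at (p, q) = (-0.297568, 1.099212), (dp/dtau, dq/dtau) = (-0.905981, 1.968794); Gamma_ppp = 1.440178, Gamma_ppq = 0.806639, Gamma_pqq = 0.000000, Gamma_qpp = -0.514113, Gamma_qpq = -0.287953, Gamma_qqq = 0.000000; k1 = (-0.905981, 1.968794, 1.695488, -0.605253)
  k2: at (p, q) = (-0.320217, 1.148432), (dp/dtau, dq/dtau) = (-0.863594, 1.953663); Gamma_ppp = 1.524726, Gamma_ppq = 0.793589, Gamma_pqq = 0.000000, Gamma_qpp = -0.580679, Gamma_qpq = -0.302232, Gamma_qqq = 0.000000; k2 = (-0.863594, 1.953663, 1.540711, -0.586766)
  k3: at (p, q) = (-0.319157, 1.148054), (dp/dtau, dq/dtau) = (-0.867463, 1.954125); Gamma_ppp = 1.519648, Gamma_ppq = 0.793573, Gamma_pqq = 0.000000, Gamma_qpp = -0.575697, Gamma_qpq = -0.300634, Gamma_qqq = 0.000000; k3 = (-0.867463, 1.954125, 1.546896, -0.586020)
  k4: at (p, q) = (-0.340941, 1.196918), (dp/dtau, dq/dtau) = (-0.828636, 1.939493); Gamma_ppp = 1.598180, Gamma_ppq = 0.781260, Gamma_pqq = 0.000000, Gamma_qpp = -0.642404, Gamma_qpq = -0.314035, Gamma_qqq = 0.000000; k4 = (-0.828636, 1.939493, 1.413808, -0.568294)
  Y <- Y + (h/6)(k1 + 2k2 + 2k3 + k4): p = -0.3409, q = 1.1969, dp/dtau = -0.8286, dq/dtau = 1.9395
step 3:
  k1: at (p, q) = (-0.340874, 1.196911), (dp/dtau, dq/dtau) = (-0.828610, 1.939468); Gamma_ppp = 1.597853, Gamma_ppq = 0.781254, Gamma_pqq = 0.000000, Gamma_qpp = -0.642048, Gamma_qpq = -0.313923, Gamma_qqq = 0.000000; k1 = (-0.828610, 1.939468, 1.413970, -0.568160)
  k2: at (p, q) = (-0.361589, 1.245398), (dp/dtau, dq/dtau) = (-0.793261, 1.925264); Gamma_ppp = 1.669595, Gamma_ppq = 0.769564, Gamma_pqq = 0.000000, Gamma_qpp = -0.707615, Gamma_qpq = -0.326160, Gamma_qqq = 0.000000; k2 = (-0.793261, 1.925264, 1.299999, -0.550971)
  k3: at (p, q) = (-0.360705, 1.245043), (dp/dtau, dq/dtau) = (-0.796110, 1.925694); Gamma_ppp = 1.665516, Gamma_ppq = 0.769565, Gamma_pqq = 0.000000, Gamma_qpp = -0.702876, Gamma_qpq = -0.324769, Gamma_qqq = 0.000000; k3 = (-0.796110, 1.925694, 1.303995, -0.550308)
  k4: at (p, q) = (-0.380679, 1.293196), (dp/dtau, dq/dtau) = (-0.763410, 1.911953); Gamma_ppp = 1.732351, Gamma_ppq = 0.758448, Gamma_pqq = 0.000000, Gamma_qpp = -0.768214, Gamma_qpq = -0.336335, Gamma_qqq = 0.000000; k4 = (-0.763410, 1.911953, 1.204461, -0.534120)
  Y <- Y + (h/6)(k1 + 2k2 + 2k3 + k4): p = -0.3806, q = 1.2932, dp/dtau = -0.7634, dq/dtau = 1.9119
step 4:
  k1: at (p, q) = (-0.380630, 1.293189), (dp/dtau, dq/dtau) = (-0.763390, 1.911928); Gamma_ppp = 1.732121, Gamma_ppq = 0.758445, Gamma_pqq = 0.000000, Gamma_qpp = -0.767918, Gamma_qpq = -0.336249, Gamma_qqq = 0.000000; k1 = (-0.763390, 1.911928, 1.204552, -0.534026)
  k2: at (p, q) = (-0.399715, 1.340987), (dp/dtau, dq/dtau) = (-0.733276, 1.898577); Gamma_ppp = 1.793480, Gamma_ppq = 0.747817, Gamma_pqq = 0.000000, Gamma_qpp = -0.831965, Gamma_qpq = -0.346900, Gamma_qqq = 0.000000; k2 = (-0.733276, 1.898577, 1.117850, -0.518552)
  k3: at (p, q) = (-0.398962, 1.340653), (dp/dtau, dq/dtau) = (-0.735444, 1.898964); Gamma_ppp = 1.790151, Gamma_ppq = 0.747837, Gamma_pqq = 0.000000, Gamma_qpp = -0.827445, Gamma_qpq = -0.345666, Gamma_qqq = 0.000000; k3 = (-0.735444, 1.898964, 1.120578, -0.517955)
  k4: at (p, q) = (-0.417402, 1.388137), (dp/dtau, dq/dtau) = (-0.707361, 1.886030); Gamma_ppp = 1.847411, Gamma_ppq = 0.737662, Gamma_pqq = 0.000000, Gamma_qpp = -0.890984, Gamma_qpq = -0.355765, Gamma_qqq = 0.000000; k4 = (-0.707361, 1.886030, 1.043867, -0.503444)
  Y <- Y + (h/6)(k1 + 2k2 + 2k3 + k4): p = -0.4174, q = 1.3881, dp/dtau = -0.7073, dq/dtau = 1.8860


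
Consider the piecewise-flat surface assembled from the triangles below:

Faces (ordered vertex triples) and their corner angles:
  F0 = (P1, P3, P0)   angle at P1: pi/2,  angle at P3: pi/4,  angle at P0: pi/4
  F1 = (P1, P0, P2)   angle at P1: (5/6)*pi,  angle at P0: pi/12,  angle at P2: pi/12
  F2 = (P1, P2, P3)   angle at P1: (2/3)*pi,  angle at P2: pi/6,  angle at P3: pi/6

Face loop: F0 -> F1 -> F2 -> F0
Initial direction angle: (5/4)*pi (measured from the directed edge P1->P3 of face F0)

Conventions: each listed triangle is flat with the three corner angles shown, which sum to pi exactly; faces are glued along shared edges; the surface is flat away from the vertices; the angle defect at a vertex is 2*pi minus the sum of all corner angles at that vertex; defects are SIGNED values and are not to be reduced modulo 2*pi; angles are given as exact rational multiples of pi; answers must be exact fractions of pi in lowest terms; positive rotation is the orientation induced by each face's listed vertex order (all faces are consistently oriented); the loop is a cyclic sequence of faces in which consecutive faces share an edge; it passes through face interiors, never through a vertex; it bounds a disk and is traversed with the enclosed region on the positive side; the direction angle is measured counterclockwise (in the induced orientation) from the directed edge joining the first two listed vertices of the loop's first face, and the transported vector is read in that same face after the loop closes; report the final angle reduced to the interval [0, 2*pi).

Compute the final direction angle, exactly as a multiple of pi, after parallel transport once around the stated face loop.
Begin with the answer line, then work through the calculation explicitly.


Answer: final direction angle = (5/4)*pi

enclosed vertex P1: corner angles sum to 2*pi, defect = 2*pi - 2*pi = 0
the final direction is the initial angle plus the enclosed defects, taken mod 2*pi in the induced orientation
final angle = (5/4)*pi + 0 = (5/4)*pi (mod 2*pi)


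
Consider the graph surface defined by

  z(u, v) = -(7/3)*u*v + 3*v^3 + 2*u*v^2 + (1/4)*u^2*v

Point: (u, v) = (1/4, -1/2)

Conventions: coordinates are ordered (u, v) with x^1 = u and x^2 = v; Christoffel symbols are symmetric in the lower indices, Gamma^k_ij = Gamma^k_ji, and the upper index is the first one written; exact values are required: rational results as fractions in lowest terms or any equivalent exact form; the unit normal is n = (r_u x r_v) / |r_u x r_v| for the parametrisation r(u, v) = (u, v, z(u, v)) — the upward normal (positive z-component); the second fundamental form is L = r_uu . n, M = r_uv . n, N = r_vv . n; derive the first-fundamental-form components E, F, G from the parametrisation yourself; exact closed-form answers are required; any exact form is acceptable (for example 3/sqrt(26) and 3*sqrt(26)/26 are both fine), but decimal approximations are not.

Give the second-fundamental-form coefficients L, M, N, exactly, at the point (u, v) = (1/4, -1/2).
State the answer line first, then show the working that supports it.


Answer: L = -48*sqrt(183257)/183257, M = -808*sqrt(183257)/183257, N = -1536*sqrt(183257)/183257

z_u = 77/48, z_v = 227/192, z_uu = -1/4, z_uv = -101/24, z_vv = -8
E = 8233/2304, F = 17479/9216, G = 88393/36864; answer radicand W^2 = 183257/36864
unnormalised second-form numerators: l = -1/4, m = -101/24, n = -8; L = l/sqrt(183257/36864), and similarly M = m/sqrt(W^2), N = n/sqrt(W^2)


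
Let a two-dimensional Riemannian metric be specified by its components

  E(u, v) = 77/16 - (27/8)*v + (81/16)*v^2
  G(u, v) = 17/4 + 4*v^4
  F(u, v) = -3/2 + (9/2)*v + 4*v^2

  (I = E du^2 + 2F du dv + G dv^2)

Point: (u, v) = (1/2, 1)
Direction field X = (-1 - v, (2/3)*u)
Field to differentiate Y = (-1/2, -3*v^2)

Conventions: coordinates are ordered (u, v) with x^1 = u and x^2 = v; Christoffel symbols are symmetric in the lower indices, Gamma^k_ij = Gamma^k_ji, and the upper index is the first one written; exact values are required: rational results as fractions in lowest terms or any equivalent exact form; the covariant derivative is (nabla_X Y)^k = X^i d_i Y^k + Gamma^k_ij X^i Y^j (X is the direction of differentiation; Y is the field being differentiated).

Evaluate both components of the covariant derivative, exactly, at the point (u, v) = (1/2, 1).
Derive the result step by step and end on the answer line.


E = 13/2, F = 7, G = 33/4 at the point
E_u = 0, E_v = 27/4, F_u = 0, F_v = 25/2, G_u = 0, G_v = 16
EG - F^2 = 37/8;  g^inv = (8/37) * [[33/4, -7], [-7, 13/2]]
first-kind symbols [ij,l] = (1/2)(d_i g_jl + d_j g_il - d_l g_ij): [uu,u] = E_u/2 = 0, [uu,v] = F_u - E_v/2 = -27/8, [uv,u] = E_v/2 = 27/8, [uv,v] = G_u/2 = 0, [vv,u] = F_v - G_u/2 = 25/2, [vv,v] = G_v/2 = 8
Gamma^u_ij = (G*[ij,u] - F*[ij,v])/(EG - F^2), Gamma^v_ij = (E*[ij,v] - F*[ij,u])/(EG - F^2)
Gamma_uuu = 189/37, Gamma_uuv = 891/148, Gamma_uvv = 377/37, Gamma_vuu = -351/74, Gamma_vuv = -189/37, Gamma_vvv = -284/37
X = (-2, 1/3), Y = (-1/2, -3) at the point

Answer: (nabla_X Y)^u = 8891/296, (nabla_X Y)^v = -1068/37


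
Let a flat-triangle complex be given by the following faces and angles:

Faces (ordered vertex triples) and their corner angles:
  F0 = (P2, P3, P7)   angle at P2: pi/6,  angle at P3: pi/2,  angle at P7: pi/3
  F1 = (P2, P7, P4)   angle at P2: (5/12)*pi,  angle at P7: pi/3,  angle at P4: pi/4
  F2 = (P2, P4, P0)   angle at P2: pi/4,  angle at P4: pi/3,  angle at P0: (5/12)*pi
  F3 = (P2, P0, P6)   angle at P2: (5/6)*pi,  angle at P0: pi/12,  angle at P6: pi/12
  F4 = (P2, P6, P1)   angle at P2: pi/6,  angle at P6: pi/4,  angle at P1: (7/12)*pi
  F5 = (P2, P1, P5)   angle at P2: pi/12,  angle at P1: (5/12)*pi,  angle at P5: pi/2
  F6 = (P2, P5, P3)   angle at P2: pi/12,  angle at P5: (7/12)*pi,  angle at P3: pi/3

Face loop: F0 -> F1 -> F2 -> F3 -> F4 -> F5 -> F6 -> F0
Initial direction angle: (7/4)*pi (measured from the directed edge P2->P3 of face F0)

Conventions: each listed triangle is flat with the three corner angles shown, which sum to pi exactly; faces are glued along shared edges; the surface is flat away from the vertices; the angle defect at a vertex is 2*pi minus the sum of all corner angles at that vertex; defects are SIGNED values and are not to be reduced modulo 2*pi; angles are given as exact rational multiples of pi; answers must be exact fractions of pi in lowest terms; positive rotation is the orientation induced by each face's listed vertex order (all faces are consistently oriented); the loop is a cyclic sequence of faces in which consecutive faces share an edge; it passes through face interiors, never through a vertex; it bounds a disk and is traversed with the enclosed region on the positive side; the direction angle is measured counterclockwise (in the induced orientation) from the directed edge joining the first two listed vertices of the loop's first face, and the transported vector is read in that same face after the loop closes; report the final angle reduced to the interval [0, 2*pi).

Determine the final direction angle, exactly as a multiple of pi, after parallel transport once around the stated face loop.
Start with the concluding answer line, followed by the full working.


Answer: final direction angle = (7/4)*pi

enclosed vertex P2: corner angles sum to 2*pi, defect = 2*pi - 2*pi = 0
transport around the loop rotates by the sum of enclosed defects; add to the initial angle mod 2*pi
final angle = (7/4)*pi + 0 = (7/4)*pi (mod 2*pi)


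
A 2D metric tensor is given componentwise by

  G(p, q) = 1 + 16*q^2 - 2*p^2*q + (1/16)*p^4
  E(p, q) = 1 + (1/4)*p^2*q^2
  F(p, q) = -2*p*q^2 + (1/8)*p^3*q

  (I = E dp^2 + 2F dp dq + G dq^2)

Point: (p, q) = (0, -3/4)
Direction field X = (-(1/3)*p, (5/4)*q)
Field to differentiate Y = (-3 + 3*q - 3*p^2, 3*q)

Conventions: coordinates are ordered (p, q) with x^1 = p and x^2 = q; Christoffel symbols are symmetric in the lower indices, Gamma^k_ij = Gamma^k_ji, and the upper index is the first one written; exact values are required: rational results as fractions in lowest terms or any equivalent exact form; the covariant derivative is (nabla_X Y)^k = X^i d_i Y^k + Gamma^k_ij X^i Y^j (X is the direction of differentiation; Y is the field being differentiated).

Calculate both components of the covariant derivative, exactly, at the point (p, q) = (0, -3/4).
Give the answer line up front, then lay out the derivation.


Answer: (nabla_X Y)^p = -45/16, (nabla_X Y)^q = -171/32

E = 1, F = 0, G = 10 at the point
E_p = 0, E_q = 0, F_p = -9/8, F_q = 0, G_p = 0, G_q = -24
EG - F^2 = 10;  g^inv = (1/10) * [[10, 0], [0, 1]]
first-kind symbols [ij,l] = (1/2)(d_i g_jl + d_j g_il - d_l g_ij): [pp,p] = E_p/2 = 0, [pp,q] = F_p - E_q/2 = -9/8, [pq,p] = E_q/2 = 0, [pq,q] = G_p/2 = 0, [qq,p] = F_q - G_p/2 = 0, [qq,q] = G_q/2 = -12
Gamma^p_ij = (G*[ij,p] - F*[ij,q])/(EG - F^2), Gamma^q_ij = (E*[ij,q] - F*[ij,p])/(EG - F^2)
Gamma_ppp = 0, Gamma_ppq = 0, Gamma_pqq = 0, Gamma_qpp = -9/80, Gamma_qpq = 0, Gamma_qqq = -6/5
X = (0, -15/16), Y = (-21/4, -9/4) at the point


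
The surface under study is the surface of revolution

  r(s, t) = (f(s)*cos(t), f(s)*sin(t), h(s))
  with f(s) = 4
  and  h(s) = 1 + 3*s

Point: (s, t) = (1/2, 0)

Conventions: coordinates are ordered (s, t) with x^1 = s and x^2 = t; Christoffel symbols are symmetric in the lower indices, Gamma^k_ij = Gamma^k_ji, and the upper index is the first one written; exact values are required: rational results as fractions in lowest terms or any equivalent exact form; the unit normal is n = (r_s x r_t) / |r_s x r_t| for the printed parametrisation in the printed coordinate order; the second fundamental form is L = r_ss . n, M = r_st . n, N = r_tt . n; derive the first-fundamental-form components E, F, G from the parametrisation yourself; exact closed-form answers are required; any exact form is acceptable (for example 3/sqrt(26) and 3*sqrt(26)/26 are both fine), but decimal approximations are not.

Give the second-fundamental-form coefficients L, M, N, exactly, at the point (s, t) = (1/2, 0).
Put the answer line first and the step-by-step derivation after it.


Answer: L = 0, M = 0, N = 4

f = 4, f' = 0, f'' = 0, h' = 3, h'' = 0
E = 9, F = 0, G = 16; answer radicand W^2 = 9
unnormalised second-form numerators: l = 0, m = 0, n = 12; L = l/sqrt(9), and similarly M = m/sqrt(W^2), N = n/sqrt(W^2)


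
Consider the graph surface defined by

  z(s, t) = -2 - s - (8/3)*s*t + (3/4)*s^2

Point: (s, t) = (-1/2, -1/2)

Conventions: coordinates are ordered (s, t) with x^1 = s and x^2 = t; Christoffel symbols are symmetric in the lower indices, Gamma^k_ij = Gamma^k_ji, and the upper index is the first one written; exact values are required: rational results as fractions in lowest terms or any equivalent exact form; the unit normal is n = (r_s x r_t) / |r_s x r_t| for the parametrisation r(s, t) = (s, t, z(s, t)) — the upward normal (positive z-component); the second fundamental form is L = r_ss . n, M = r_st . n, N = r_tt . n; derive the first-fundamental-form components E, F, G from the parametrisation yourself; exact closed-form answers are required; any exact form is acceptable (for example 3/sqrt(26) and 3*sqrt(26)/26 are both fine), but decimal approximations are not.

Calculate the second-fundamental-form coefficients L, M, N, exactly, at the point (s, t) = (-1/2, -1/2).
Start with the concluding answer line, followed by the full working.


Answer: L = 18*sqrt(17)/85, M = -32*sqrt(17)/85, N = 0

z_s = -5/12, z_t = 4/3, z_ss = 3/2, z_st = -8/3, z_tt = 0
E = 169/144, F = -5/9, G = 25/9; answer radicand W^2 = 425/144
unnormalised second-form numerators: l = 3/2, m = -8/3, n = 0; L = l/sqrt(425/144), and similarly M = m/sqrt(W^2), N = n/sqrt(W^2)


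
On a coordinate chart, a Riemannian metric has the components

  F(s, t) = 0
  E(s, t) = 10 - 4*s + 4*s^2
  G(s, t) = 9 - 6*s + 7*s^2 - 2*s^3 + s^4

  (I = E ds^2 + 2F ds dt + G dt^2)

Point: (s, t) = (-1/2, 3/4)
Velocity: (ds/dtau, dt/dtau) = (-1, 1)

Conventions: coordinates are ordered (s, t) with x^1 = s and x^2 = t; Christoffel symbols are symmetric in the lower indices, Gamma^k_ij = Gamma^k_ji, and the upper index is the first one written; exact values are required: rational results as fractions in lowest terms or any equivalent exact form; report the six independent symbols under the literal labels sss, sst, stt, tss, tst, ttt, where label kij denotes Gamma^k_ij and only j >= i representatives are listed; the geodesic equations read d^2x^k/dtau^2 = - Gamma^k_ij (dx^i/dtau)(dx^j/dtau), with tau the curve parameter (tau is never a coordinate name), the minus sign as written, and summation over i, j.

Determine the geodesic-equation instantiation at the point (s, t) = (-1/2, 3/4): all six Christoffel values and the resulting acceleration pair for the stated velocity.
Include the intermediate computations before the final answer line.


E = 13, F = 0, G = 225/16 at the point
E_s = -8, E_t = 0, F_s = 0, F_t = 0, G_s = -15, G_t = 0
EG - F^2 = 2925/16;  g^inv = (16/2925) * [[225/16, 0], [0, 13]]
first-kind symbols [ij,l] = (1/2)(d_i g_jl + d_j g_il - d_l g_ij): [ss,s] = E_s/2 = -4, [ss,t] = F_s - E_t/2 = 0, [st,s] = E_t/2 = 0, [st,t] = G_s/2 = -15/2, [tt,s] = F_t - G_s/2 = 15/2, [tt,t] = G_t/2 = 0
Gamma^s_ij = (G*[ij,s] - F*[ij,t])/(EG - F^2), Gamma^t_ij = (E*[ij,t] - F*[ij,s])/(EG - F^2)
Gamma_sss = -4/13, Gamma_sst = 0, Gamma_stt = 15/26, Gamma_tss = 0, Gamma_tst = -8/15, Gamma_ttt = 0
d^2s/dtau^2 = -(Gamma_sss*(-1)^2 + 2*Gamma_sst*(-1)*(1) + Gamma_stt*(1)^2) = -7/26
d^2t/dtau^2 = -(Gamma_tss*(-1)^2 + 2*Gamma_tst*(-1)*(1) + Gamma_ttt*(1)^2) = -16/15

Answer: Gamma_sss = -4/13, Gamma_sst = 0, Gamma_stt = 15/26, Gamma_tss = 0, Gamma_tst = -8/15, Gamma_ttt = 0; accelerations (d^2s/dtau^2, d^2t/dtau^2) = (-7/26, -16/15)


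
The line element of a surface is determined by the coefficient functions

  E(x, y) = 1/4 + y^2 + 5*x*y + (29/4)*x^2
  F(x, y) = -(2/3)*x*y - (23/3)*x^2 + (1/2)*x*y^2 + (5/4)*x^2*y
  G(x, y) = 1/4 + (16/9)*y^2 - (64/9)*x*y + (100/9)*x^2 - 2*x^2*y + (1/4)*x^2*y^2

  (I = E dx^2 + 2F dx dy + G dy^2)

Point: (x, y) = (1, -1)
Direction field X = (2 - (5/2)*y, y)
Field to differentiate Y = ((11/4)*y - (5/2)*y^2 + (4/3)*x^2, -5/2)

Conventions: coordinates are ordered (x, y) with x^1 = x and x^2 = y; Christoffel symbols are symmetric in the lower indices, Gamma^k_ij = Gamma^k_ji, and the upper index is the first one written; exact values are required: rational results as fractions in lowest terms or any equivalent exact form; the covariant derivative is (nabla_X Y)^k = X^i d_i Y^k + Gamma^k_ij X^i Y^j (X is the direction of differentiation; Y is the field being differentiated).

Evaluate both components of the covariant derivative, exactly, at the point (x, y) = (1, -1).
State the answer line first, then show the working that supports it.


Answer: (nabla_X Y)^x = -941345/10764, (nabla_X Y)^y = -508085/21528

E = 7/2, F = -31/4, G = 45/2 at the point
E_x = 19/2, E_y = 3, F_x = -50/3, F_y = -5/12, G_x = 203/6, G_y = -79/6
EG - F^2 = 299/16;  g^inv = (16/299) * [[45/2, 31/4], [31/4, 7/2]]
first-kind symbols [ij,l] = (1/2)(d_i g_jl + d_j g_il - d_l g_ij): [xx,x] = E_x/2 = 19/4, [xx,y] = F_x - E_y/2 = -109/6, [xy,x] = E_y/2 = 3/2, [xy,y] = G_x/2 = 203/12, [yy,x] = F_y - G_x/2 = -52/3, [yy,y] = G_y/2 = -79/12
Gamma^x_ij = (G*[ij,x] - F*[ij,y])/(EG - F^2), Gamma^y_ij = (E*[ij,y] - F*[ij,x])/(EG - F^2)
Gamma_xxx = -1628/897, Gamma_xxy = 7913/897, Gamma_xyy = -21169/897, Gamma_yxx = -1285/897, Gamma_yxy = 3400/897, Gamma_yyy = -2518/299
X = (9/2, -1), Y = (-47/12, -5/2) at the point


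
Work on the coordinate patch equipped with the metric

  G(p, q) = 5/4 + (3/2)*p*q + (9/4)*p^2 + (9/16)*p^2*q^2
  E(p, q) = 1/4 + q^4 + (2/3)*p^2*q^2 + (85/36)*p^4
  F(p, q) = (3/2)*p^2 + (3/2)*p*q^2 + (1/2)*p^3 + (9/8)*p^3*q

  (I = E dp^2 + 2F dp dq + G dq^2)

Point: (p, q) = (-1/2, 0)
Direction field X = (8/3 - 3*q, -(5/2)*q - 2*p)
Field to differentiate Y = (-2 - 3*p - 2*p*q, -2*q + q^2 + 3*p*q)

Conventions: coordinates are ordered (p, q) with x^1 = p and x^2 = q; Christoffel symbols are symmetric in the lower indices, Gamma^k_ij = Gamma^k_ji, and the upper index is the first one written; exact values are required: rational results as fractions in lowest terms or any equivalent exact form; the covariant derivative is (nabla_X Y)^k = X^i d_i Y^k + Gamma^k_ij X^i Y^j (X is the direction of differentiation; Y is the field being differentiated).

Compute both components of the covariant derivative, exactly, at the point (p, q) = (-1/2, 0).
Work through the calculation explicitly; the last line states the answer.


E = 229/576, F = 5/16, G = 29/16 at the point
E_p = -85/72, E_q = 0, F_p = -9/8, F_q = -9/64, G_p = -9/4, G_q = -3/4
EG - F^2 = 5741/9216;  g^inv = (9216/5741) * [[29/16, -5/16], [-5/16, 229/576]]
first-kind symbols [ij,l] = (1/2)(d_i g_jl + d_j g_il - d_l g_ij): [pp,p] = E_p/2 = -85/144, [pp,q] = F_p - E_q/2 = -9/8, [pq,p] = E_q/2 = 0, [pq,q] = G_p/2 = -9/8, [qq,p] = F_q - G_p/2 = 63/64, [qq,q] = G_q/2 = -3/8
Gamma^p_ij = (G*[ij,p] - F*[ij,q])/(EG - F^2), Gamma^q_ij = (E*[ij,q] - F*[ij,p])/(EG - F^2)
Gamma_ppp = -6620/5741, Gamma_ppq = 3240/5741, Gamma_pqq = 17523/5741, Gamma_qpp = -2422/5741, Gamma_qpq = -4122/5741, Gamma_qqq = -4209/5741
X = (8/3, 1), Y = (-1/2, 0) at the point

Answer: (nabla_X Y)^p = -98941/17223, (nabla_X Y)^q = -88819/34446
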